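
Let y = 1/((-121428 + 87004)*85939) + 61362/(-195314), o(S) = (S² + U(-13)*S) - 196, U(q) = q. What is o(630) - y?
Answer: 327241151291263607/842288531864 ≈ 3.8851e+5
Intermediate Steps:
o(S) = -196 + S² - 13*S (o(S) = (S² - 13*S) - 196 = -196 + S² - 13*S)
y = -264622653511/842288531864 (y = (1/85939)/(-34424) + 61362*(-1/195314) = -1/34424*1/85939 - 4383/13951 = -1/2958364136 - 4383/13951 = -264622653511/842288531864 ≈ -0.31417)
o(630) - y = (-196 + 630² - 13*630) - 1*(-264622653511/842288531864) = (-196 + 396900 - 8190) + 264622653511/842288531864 = 388514 + 264622653511/842288531864 = 327241151291263607/842288531864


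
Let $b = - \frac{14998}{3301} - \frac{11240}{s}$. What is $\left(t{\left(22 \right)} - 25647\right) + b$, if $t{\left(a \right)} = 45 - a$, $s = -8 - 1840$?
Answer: $- \frac{19537920977}{762531} \approx -25622.0$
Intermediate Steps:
$s = -1848$ ($s = -8 - 1840 = -1848$)
$b = \frac{1173367}{762531}$ ($b = - \frac{14998}{3301} - \frac{11240}{-1848} = \left(-14998\right) \frac{1}{3301} - - \frac{1405}{231} = - \frac{14998}{3301} + \frac{1405}{231} = \frac{1173367}{762531} \approx 1.5388$)
$\left(t{\left(22 \right)} - 25647\right) + b = \left(\left(45 - 22\right) - 25647\right) + \frac{1173367}{762531} = \left(23 - 25647\right) + \frac{1173367}{762531} = -25624 + \frac{1173367}{762531} = - \frac{19537920977}{762531}$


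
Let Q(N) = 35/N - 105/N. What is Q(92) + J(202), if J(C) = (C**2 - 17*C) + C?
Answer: 1728277/46 ≈ 37571.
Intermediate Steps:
Q(N) = -70/N
J(C) = C**2 - 16*C
Q(92) + J(202) = -70/92 + 202*(-16 + 202) = -70*1/92 + 202*186 = -35/46 + 37572 = 1728277/46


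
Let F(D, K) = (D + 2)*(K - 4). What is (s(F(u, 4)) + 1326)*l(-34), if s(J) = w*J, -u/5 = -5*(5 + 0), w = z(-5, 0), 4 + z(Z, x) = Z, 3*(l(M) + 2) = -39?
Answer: -19890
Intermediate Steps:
l(M) = -15 (l(M) = -2 + (⅓)*(-39) = -2 - 13 = -15)
z(Z, x) = -4 + Z
w = -9 (w = -4 - 5 = -9)
u = 125 (u = -(-25)*(5 + 0) = -(-25)*5 = -5*(-25) = 125)
F(D, K) = (-4 + K)*(2 + D) (F(D, K) = (2 + D)*(-4 + K) = (-4 + K)*(2 + D))
s(J) = -9*J
(s(F(u, 4)) + 1326)*l(-34) = (-9*(-8 - 4*125 + 2*4 + 125*4) + 1326)*(-15) = (-9*(-8 - 500 + 8 + 500) + 1326)*(-15) = (-9*0 + 1326)*(-15) = (0 + 1326)*(-15) = 1326*(-15) = -19890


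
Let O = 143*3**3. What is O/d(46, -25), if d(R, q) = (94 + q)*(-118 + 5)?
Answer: -1287/2599 ≈ -0.49519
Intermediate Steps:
d(R, q) = -10622 - 113*q (d(R, q) = (94 + q)*(-113) = -10622 - 113*q)
O = 3861 (O = 143*27 = 3861)
O/d(46, -25) = 3861/(-10622 - 113*(-25)) = 3861/(-10622 + 2825) = 3861/(-7797) = 3861*(-1/7797) = -1287/2599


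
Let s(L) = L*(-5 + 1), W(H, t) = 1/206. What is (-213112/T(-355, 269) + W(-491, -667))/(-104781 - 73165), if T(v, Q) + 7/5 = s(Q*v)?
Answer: 217595467/70010710874268 ≈ 3.1080e-6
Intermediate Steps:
W(H, t) = 1/206
s(L) = -4*L (s(L) = L*(-4) = -4*L)
T(v, Q) = -7/5 - 4*Q*v
(-213112/T(-355, 269) + W(-491, -667))/(-104781 - 73165) = (-213112/(-7/5 - 4*269*(-355)) + 1/206)/(-104781 - 73165) = (-213112/(-7/5 + 381980) + 1/206)/(-177946) = (-213112/1909893/5 + 1/206)*(-1/177946) = (-213112*5/1909893 + 1/206)*(-1/177946) = (-1065560/1909893 + 1/206)*(-1/177946) = -217595467/393437958*(-1/177946) = 217595467/70010710874268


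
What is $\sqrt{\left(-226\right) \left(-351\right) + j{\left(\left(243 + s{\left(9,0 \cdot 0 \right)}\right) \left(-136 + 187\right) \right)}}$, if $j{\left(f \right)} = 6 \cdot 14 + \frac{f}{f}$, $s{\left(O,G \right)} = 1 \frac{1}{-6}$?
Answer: $\sqrt{79411} \approx 281.8$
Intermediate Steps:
$s{\left(O,G \right)} = - \frac{1}{6}$ ($s{\left(O,G \right)} = 1 \left(- \frac{1}{6}\right) = - \frac{1}{6}$)
$j{\left(f \right)} = 85$ ($j{\left(f \right)} = 84 + 1 = 85$)
$\sqrt{\left(-226\right) \left(-351\right) + j{\left(\left(243 + s{\left(9,0 \cdot 0 \right)}\right) \left(-136 + 187\right) \right)}} = \sqrt{\left(-226\right) \left(-351\right) + 85} = \sqrt{79326 + 85} = \sqrt{79411}$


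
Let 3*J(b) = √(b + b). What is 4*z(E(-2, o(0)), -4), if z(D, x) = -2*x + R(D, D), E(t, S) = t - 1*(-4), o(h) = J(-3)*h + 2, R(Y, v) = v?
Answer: 40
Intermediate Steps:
J(b) = √2*√b/3 (J(b) = √(b + b)/3 = √(2*b)/3 = (√2*√b)/3 = √2*√b/3)
o(h) = 2 + I*h*√6/3 (o(h) = (√2*√(-3)/3)*h + 2 = (√2*(I*√3)/3)*h + 2 = (I*√6/3)*h + 2 = I*h*√6/3 + 2 = 2 + I*h*√6/3)
E(t, S) = 4 + t (E(t, S) = t + 4 = 4 + t)
z(D, x) = D - 2*x (z(D, x) = -2*x + D = D - 2*x)
4*z(E(-2, o(0)), -4) = 4*((4 - 2) - 2*(-4)) = 4*(2 + 8) = 4*10 = 40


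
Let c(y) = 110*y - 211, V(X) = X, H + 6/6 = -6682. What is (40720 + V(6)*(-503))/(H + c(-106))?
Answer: -18851/9277 ≈ -2.0320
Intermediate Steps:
H = -6683 (H = -1 - 6682 = -6683)
c(y) = -211 + 110*y
(40720 + V(6)*(-503))/(H + c(-106)) = (40720 + 6*(-503))/(-6683 + (-211 + 110*(-106))) = (40720 - 3018)/(-6683 + (-211 - 11660)) = 37702/(-6683 - 11871) = 37702/(-18554) = 37702*(-1/18554) = -18851/9277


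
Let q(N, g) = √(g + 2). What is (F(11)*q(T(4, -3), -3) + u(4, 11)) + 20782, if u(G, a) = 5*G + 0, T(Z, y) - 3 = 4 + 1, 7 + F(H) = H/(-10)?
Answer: 20802 - 81*I/10 ≈ 20802.0 - 8.1*I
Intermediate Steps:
F(H) = -7 - H/10 (F(H) = -7 + H/(-10) = -7 + H*(-⅒) = -7 - H/10)
T(Z, y) = 8 (T(Z, y) = 3 + (4 + 1) = 3 + 5 = 8)
q(N, g) = √(2 + g)
u(G, a) = 5*G
(F(11)*q(T(4, -3), -3) + u(4, 11)) + 20782 = ((-7 - ⅒*11)*√(2 - 3) + 5*4) + 20782 = ((-7 - 11/10)*√(-1) + 20) + 20782 = (-81*I/10 + 20) + 20782 = (20 - 81*I/10) + 20782 = 20802 - 81*I/10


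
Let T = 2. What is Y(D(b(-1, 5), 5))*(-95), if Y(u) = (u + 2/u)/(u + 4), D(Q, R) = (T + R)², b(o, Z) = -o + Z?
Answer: -228285/2597 ≈ -87.903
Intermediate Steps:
b(o, Z) = Z - o
D(Q, R) = (2 + R)²
Y(u) = (u + 2/u)/(4 + u)
Y(D(b(-1, 5), 5))*(-95) = ((2 + ((2 + 5)²)²)/(((2 + 5)²)*(4 + (2 + 5)²)))*(-95) = ((2 + (7²)²)/((7²)*(4 + 7²)))*(-95) = ((2 + 49²)/(49*(4 + 49)))*(-95) = ((1/49)*(2 + 2401)/53)*(-95) = ((1/49)*(1/53)*2403)*(-95) = (2403/2597)*(-95) = -228285/2597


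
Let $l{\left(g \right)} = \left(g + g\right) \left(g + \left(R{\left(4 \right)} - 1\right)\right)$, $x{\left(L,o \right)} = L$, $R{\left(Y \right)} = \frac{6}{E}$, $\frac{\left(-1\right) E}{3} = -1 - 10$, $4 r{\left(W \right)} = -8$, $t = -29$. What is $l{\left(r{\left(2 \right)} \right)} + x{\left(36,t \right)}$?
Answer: $\frac{520}{11} \approx 47.273$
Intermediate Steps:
$r{\left(W \right)} = -2$ ($r{\left(W \right)} = \frac{1}{4} \left(-8\right) = -2$)
$E = 33$ ($E = - 3 \left(-1 - 10\right) = \left(-3\right) \left(-11\right) = 33$)
$R{\left(Y \right)} = \frac{2}{11}$ ($R{\left(Y \right)} = \frac{6}{33} = 6 \cdot \frac{1}{33} = \frac{2}{11}$)
$l{\left(g \right)} = 2 g \left(- \frac{9}{11} + g\right)$ ($l{\left(g \right)} = \left(g + g\right) \left(g + \left(\frac{2}{11} - 1\right)\right) = 2 g \left(g - \frac{9}{11}\right) = 2 g \left(- \frac{9}{11} + g\right)$)
$l{\left(r{\left(2 \right)} \right)} + x{\left(36,t \right)} = \frac{2}{11} \left(-2\right) \left(-9 + 11 \left(-2\right)\right) + 36 = \frac{2}{11} \left(-2\right) \left(-9 - 22\right) + 36 = \frac{2}{11} \left(-2\right) \left(-31\right) + 36 = \frac{124}{11} + 36 = \frac{520}{11}$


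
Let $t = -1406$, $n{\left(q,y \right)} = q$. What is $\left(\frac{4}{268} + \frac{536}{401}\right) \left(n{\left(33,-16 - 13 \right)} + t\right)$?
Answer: $- \frac{49857749}{26867} \approx -1855.7$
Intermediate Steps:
$\left(\frac{4}{268} + \frac{536}{401}\right) \left(n{\left(33,-16 - 13 \right)} + t\right) = \left(\frac{4}{268} + \frac{536}{401}\right) \left(33 - 1406\right) = \left(4 \cdot \frac{1}{268} + 536 \cdot \frac{1}{401}\right) \left(-1373\right) = \left(\frac{1}{67} + \frac{536}{401}\right) \left(-1373\right) = \frac{36313}{26867} \left(-1373\right) = - \frac{49857749}{26867}$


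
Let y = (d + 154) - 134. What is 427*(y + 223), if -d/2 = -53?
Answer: 149023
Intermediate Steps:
d = 106 (d = -2*(-53) = 106)
y = 126 (y = (106 + 154) - 134 = 260 - 134 = 126)
427*(y + 223) = 427*(126 + 223) = 427*349 = 149023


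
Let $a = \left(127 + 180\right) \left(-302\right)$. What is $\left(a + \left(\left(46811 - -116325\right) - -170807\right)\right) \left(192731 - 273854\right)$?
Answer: $-19569220167$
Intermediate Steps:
$a = -92714$ ($a = 307 \left(-302\right) = -92714$)
$\left(a + \left(\left(46811 - -116325\right) - -170807\right)\right) \left(192731 - 273854\right) = \left(-92714 + \left(\left(46811 - -116325\right) - -170807\right)\right) \left(192731 - 273854\right) = \left(-92714 + \left(\left(46811 + 116325\right) + 170807\right)\right) \left(-81123\right) = \left(-92714 + \left(163136 + 170807\right)\right) \left(-81123\right) = \left(-92714 + 333943\right) \left(-81123\right) = 241229 \left(-81123\right) = -19569220167$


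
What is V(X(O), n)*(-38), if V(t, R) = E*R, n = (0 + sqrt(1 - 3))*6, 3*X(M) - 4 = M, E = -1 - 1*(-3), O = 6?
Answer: -456*I*sqrt(2) ≈ -644.88*I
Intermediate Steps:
E = 2 (E = -1 + 3 = 2)
X(M) = 4/3 + M/3
n = 6*I*sqrt(2) (n = (0 + sqrt(-2))*6 = (0 + I*sqrt(2))*6 = (I*sqrt(2))*6 = 6*I*sqrt(2) ≈ 8.4853*I)
V(t, R) = 2*R
V(X(O), n)*(-38) = (2*(6*I*sqrt(2)))*(-38) = (12*I*sqrt(2))*(-38) = -456*I*sqrt(2)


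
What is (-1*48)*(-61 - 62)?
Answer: 5904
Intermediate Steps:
(-1*48)*(-61 - 62) = -48*(-123) = 5904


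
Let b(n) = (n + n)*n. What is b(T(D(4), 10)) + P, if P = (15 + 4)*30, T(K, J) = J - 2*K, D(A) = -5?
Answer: 1370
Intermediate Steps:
b(n) = 2*n² (b(n) = (2*n)*n = 2*n²)
P = 570 (P = 19*30 = 570)
b(T(D(4), 10)) + P = 2*(10 - 2*(-5))² + 570 = 2*(10 + 10)² + 570 = 2*20² + 570 = 2*400 + 570 = 800 + 570 = 1370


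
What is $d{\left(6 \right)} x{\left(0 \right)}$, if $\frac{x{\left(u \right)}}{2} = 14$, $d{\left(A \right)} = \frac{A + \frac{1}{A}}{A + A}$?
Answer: $\frac{259}{18} \approx 14.389$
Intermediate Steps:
$d{\left(A \right)} = \frac{A + \frac{1}{A}}{2 A}$
$x{\left(u \right)} = 28$ ($x{\left(u \right)} = 2 \cdot 14 = 28$)
$d{\left(6 \right)} x{\left(0 \right)} = \frac{1 + 6^{2}}{2 \cdot 36} \cdot 28 = \frac{1}{2} \cdot \frac{1}{36} \left(1 + 36\right) 28 = \frac{1}{2} \cdot \frac{1}{36} \cdot 37 \cdot 28 = \frac{37}{72} \cdot 28 = \frac{259}{18}$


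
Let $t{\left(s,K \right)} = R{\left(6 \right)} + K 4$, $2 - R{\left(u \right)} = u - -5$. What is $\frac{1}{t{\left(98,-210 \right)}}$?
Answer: $- \frac{1}{849} \approx -0.0011779$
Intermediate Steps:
$R{\left(u \right)} = -3 - u$ ($R{\left(u \right)} = 2 - \left(u - -5\right) = 2 - \left(u + 5\right) = 2 - \left(5 + u\right) = -3 - u$)
$t{\left(s,K \right)} = -9 + 4 K$ ($t{\left(s,K \right)} = \left(-3 - 6\right) + K 4 = \left(-3 - 6\right) + 4 K = -9 + 4 K$)
$\frac{1}{t{\left(98,-210 \right)}} = \frac{1}{-9 + 4 \left(-210\right)} = \frac{1}{-9 - 840} = \frac{1}{-849} = - \frac{1}{849}$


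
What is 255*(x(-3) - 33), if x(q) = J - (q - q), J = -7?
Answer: -10200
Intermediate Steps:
x(q) = -7 (x(q) = -7 - (q - q) = -7 - 1*0 = -7 + 0 = -7)
255*(x(-3) - 33) = 255*(-7 - 33) = 255*(-40) = -10200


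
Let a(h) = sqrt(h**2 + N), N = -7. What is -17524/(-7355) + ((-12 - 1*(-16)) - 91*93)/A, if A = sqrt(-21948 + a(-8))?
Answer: 17524/7355 + 8459*I/sqrt(21948 - sqrt(57)) ≈ 2.3826 + 57.108*I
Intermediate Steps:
a(h) = sqrt(-7 + h**2) (a(h) = sqrt(h**2 - 7) = sqrt(-7 + h**2))
A = sqrt(-21948 + sqrt(57)) (A = sqrt(-21948 + sqrt(-7 + (-8)**2)) = sqrt(-21948 + sqrt(-7 + 64)) = sqrt(-21948 + sqrt(57)) ≈ 148.12*I)
-17524/(-7355) + ((-12 - 1*(-16)) - 91*93)/A = -17524/(-7355) + ((-12 - 1*(-16)) - 91*93)/(sqrt(-21948 + sqrt(57))) = -17524*(-1/7355) + ((-12 + 16) - 8463)/sqrt(-21948 + sqrt(57)) = 17524/7355 + (4 - 8463)/sqrt(-21948 + sqrt(57)) = 17524/7355 - 8459/sqrt(-21948 + sqrt(57))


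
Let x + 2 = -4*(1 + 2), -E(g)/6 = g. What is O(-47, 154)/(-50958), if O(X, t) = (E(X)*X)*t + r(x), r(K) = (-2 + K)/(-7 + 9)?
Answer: 1020562/25479 ≈ 40.055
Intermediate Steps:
E(g) = -6*g
x = -14 (x = -2 - 4*(1 + 2) = -2 - 4*3 = -2 - 12 = -14)
r(K) = -1 + K/2 (r(K) = (-2 + K)/2 = (-2 + K)*(½) = -1 + K/2)
O(X, t) = -8 - 6*t*X² (O(X, t) = ((-6*X)*X)*t + (-1 + (½)*(-14)) = (-6*X²)*t + (-1 - 7) = -6*t*X² - 8 = -8 - 6*t*X²)
O(-47, 154)/(-50958) = (-8 - 6*154*(-47)²)/(-50958) = (-8 - 6*154*2209)*(-1/50958) = (-8 - 2041116)*(-1/50958) = -2041124*(-1/50958) = 1020562/25479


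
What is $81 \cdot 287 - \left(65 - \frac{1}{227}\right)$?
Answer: $\frac{5262315}{227} \approx 23182.0$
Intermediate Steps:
$81 \cdot 287 - \left(65 - \frac{1}{227}\right) = 23247 + \left(\frac{1}{227} - 65\right) = 23247 - \frac{14754}{227} = \frac{5262315}{227}$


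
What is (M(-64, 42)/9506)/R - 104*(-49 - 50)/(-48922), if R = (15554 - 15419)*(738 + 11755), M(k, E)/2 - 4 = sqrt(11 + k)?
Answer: -41267376472576/196084168276815 + I*sqrt(53)/8016195915 ≈ -0.21046 + 9.0817e-10*I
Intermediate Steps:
M(k, E) = 8 + 2*sqrt(11 + k)
R = 1686555 (R = 135*12493 = 1686555)
(M(-64, 42)/9506)/R - 104*(-49 - 50)/(-48922) = ((8 + 2*sqrt(11 - 64))/9506)/1686555 - 104*(-49 - 50)/(-48922) = ((8 + 2*sqrt(-53))*(1/9506))*(1/1686555) - 104*(-99)*(-1/48922) = ((8 + 2*(I*sqrt(53)))*(1/9506))*(1/1686555) + 10296*(-1/48922) = ((8 + 2*I*sqrt(53))*(1/9506))*(1/1686555) - 5148/24461 = (4/4753 + I*sqrt(53)/4753)*(1/1686555) - 5148/24461 = (4/8016195915 + I*sqrt(53)/8016195915) - 5148/24461 = -41267376472576/196084168276815 + I*sqrt(53)/8016195915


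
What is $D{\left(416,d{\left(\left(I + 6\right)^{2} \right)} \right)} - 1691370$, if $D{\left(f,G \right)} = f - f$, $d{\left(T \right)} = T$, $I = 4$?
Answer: $-1691370$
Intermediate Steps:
$D{\left(f,G \right)} = 0$
$D{\left(416,d{\left(\left(I + 6\right)^{2} \right)} \right)} - 1691370 = 0 - 1691370 = -1691370$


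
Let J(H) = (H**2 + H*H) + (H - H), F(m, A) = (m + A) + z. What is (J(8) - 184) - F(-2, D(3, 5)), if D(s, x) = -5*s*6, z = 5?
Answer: 31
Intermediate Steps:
D(s, x) = -30*s
F(m, A) = 5 + A + m (F(m, A) = (m + A) + 5 = (A + m) + 5 = 5 + A + m)
J(H) = 2*H**2 (J(H) = (H**2 + H**2) + 0 = 2*H**2 + 0 = 2*H**2)
(J(8) - 184) - F(-2, D(3, 5)) = (2*8**2 - 184) - (5 - 30*3 - 2) = (2*64 - 184) - (5 - 90 - 2) = (128 - 184) - 1*(-87) = -56 + 87 = 31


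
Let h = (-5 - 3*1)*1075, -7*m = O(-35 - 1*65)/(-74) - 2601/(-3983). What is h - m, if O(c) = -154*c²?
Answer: -5804727963/1031597 ≈ -5626.9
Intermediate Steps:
m = -3067006237/1031597 (m = -(-154*(-35 - 1*65)²/(-74) - 2601/(-3983))/7 = -(-154*(-35 - 65)²*(-1/74) - 2601*(-1/3983))/7 = -(-154*(-100)²*(-1/74) + 2601/3983)/7 = -(-154*10000*(-1/74) + 2601/3983)/7 = -(-1540000*(-1/74) + 2601/3983)/7 = -(770000/37 + 2601/3983)/7 = -⅐*3067006237/147371 = -3067006237/1031597 ≈ -2973.1)
h = -8600 (h = (-5 - 3)*1075 = -8*1075 = -8600)
h - m = -8600 - 1*(-3067006237/1031597) = -8600 + 3067006237/1031597 = -5804727963/1031597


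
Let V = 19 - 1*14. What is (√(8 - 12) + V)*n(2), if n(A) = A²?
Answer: 20 + 8*I ≈ 20.0 + 8.0*I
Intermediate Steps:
V = 5 (V = 19 - 14 = 5)
(√(8 - 12) + V)*n(2) = (√(8 - 12) + 5)*2² = (√(-4) + 5)*4 = (2*I + 5)*4 = (5 + 2*I)*4 = 20 + 8*I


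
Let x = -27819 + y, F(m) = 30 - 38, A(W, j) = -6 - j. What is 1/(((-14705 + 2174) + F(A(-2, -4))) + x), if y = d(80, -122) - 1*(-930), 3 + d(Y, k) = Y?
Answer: -1/39351 ≈ -2.5412e-5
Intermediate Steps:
d(Y, k) = -3 + Y
F(m) = -8
y = 1007 (y = (-3 + 80) - 1*(-930) = 77 + 930 = 1007)
x = -26812 (x = -27819 + 1007 = -26812)
1/(((-14705 + 2174) + F(A(-2, -4))) + x) = 1/(((-14705 + 2174) - 8) - 26812) = 1/((-12531 - 8) - 26812) = 1/(-12539 - 26812) = 1/(-39351) = -1/39351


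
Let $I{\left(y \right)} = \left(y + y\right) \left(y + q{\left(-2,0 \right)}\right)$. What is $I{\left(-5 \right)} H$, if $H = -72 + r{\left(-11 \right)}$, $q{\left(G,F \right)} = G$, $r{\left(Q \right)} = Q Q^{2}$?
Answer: $-98210$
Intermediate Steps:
$r{\left(Q \right)} = Q^{3}$
$H = -1403$ ($H = -72 + \left(-11\right)^{3} = -72 - 1331 = -1403$)
$I{\left(y \right)} = 2 y \left(-2 + y\right)$ ($I{\left(y \right)} = \left(y + y\right) \left(y - 2\right) = 2 y \left(-2 + y\right)$)
$I{\left(-5 \right)} H = 2 \left(-5\right) \left(-2 - 5\right) \left(-1403\right) = 2 \left(-5\right) \left(-7\right) \left(-1403\right) = 70 \left(-1403\right) = -98210$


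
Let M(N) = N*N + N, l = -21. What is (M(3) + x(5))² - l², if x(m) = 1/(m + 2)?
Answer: -14384/49 ≈ -293.55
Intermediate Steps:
M(N) = N + N² (M(N) = N² + N = N + N²)
x(m) = 1/(2 + m)
(M(3) + x(5))² - l² = (3*(1 + 3) + 1/(2 + 5))² - 1*(-21)² = (3*4 + 1/7)² - 1*441 = (12 + ⅐)² - 441 = (85/7)² - 441 = 7225/49 - 441 = -14384/49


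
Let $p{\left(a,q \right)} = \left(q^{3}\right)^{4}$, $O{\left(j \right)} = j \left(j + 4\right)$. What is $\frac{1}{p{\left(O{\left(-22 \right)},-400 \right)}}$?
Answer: $\frac{1}{16777216000000000000000000000000} \approx 5.9605 \cdot 10^{-32}$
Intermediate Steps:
$O{\left(j \right)} = j \left(4 + j\right)$
$p{\left(a,q \right)} = q^{12}$
$\frac{1}{p{\left(O{\left(-22 \right)},-400 \right)}} = \frac{1}{\left(-400\right)^{12}} = \frac{1}{16777216000000000000000000000000}$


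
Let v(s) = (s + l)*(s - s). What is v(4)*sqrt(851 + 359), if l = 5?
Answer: 0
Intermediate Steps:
v(s) = 0 (v(s) = (s + 5)*(s - s) = (5 + s)*0 = 0)
v(4)*sqrt(851 + 359) = 0*sqrt(851 + 359) = 0*sqrt(1210) = 0*(11*sqrt(10)) = 0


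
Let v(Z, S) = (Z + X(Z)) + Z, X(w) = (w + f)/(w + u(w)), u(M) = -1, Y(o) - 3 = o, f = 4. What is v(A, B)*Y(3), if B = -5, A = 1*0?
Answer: -24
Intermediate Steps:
Y(o) = 3 + o
A = 0
X(w) = (4 + w)/(-1 + w) (X(w) = (w + 4)/(w - 1) = (4 + w)/(-1 + w))
v(Z, S) = 2*Z + (4 + Z)/(-1 + Z) (v(Z, S) = (Z + (4 + Z)/(-1 + Z)) + Z = 2*Z + (4 + Z)/(-1 + Z))
v(A, B)*Y(3) = ((4 - 1*0 + 2*0²)/(-1 + 0))*(3 + 3) = ((4 + 0 + 2*0)/(-1))*6 = -(4 + 0 + 0)*6 = -1*4*6 = -4*6 = -24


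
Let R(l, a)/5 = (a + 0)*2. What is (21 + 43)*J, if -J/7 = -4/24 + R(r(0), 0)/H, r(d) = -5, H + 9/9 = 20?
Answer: 224/3 ≈ 74.667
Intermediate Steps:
H = 19 (H = -1 + 20 = 19)
R(l, a) = 10*a (R(l, a) = 5*((a + 0)*2) = 5*(a*2) = 5*(2*a) = 10*a)
J = 7/6 (J = -7*(-4/24 + (10*0)/19) = -7*(-4*1/24 + 0*(1/19)) = -7*(-⅙ + 0) = -7*(-⅙) = 7/6 ≈ 1.1667)
(21 + 43)*J = (21 + 43)*(7/6) = 64*(7/6) = 224/3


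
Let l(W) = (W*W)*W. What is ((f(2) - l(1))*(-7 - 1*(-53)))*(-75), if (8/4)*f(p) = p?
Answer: 0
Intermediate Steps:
l(W) = W³ (l(W) = W²*W = W³)
f(p) = p/2
((f(2) - l(1))*(-7 - 1*(-53)))*(-75) = (((½)*2 - 1*1³)*(-7 - 1*(-53)))*(-75) = ((1 - 1*1)*(-7 + 53))*(-75) = ((1 - 1)*46)*(-75) = (0*46)*(-75) = 0*(-75) = 0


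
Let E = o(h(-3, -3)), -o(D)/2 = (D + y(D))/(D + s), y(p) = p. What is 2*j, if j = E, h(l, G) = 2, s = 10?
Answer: -4/3 ≈ -1.3333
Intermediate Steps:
o(D) = -4*D/(10 + D) (o(D) = -2*(D + D)/(D + 10) = -2*2*D/(10 + D) = -4*D/(10 + D))
E = -⅔ (E = -4*2/(10 + 2) = -4*2/12 = -4*2*1/12 = -⅔ ≈ -0.66667)
j = -⅔ ≈ -0.66667
2*j = 2*(-⅔) = -4/3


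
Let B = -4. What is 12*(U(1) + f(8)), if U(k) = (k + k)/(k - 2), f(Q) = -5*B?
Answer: 216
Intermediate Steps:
f(Q) = 20 (f(Q) = -5*(-4) = 20)
U(k) = 2*k/(-2 + k) (U(k) = (2*k)/(-2 + k) = 2*k/(-2 + k))
12*(U(1) + f(8)) = 12*(2*1/(-2 + 1) + 20) = 12*(2*1/(-1) + 20) = 12*(2*1*(-1) + 20) = 12*(-2 + 20) = 12*18 = 216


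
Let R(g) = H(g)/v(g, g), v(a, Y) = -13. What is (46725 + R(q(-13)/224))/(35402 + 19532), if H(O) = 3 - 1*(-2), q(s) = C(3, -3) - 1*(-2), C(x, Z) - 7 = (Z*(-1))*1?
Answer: 2510/2951 ≈ 0.85056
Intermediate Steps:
C(x, Z) = 7 - Z (C(x, Z) = 7 + (Z*(-1))*1 = 7 - Z*1 = 7 - Z)
q(s) = 12 (q(s) = (7 - 1*(-3)) - 1*(-2) = (7 + 3) + 2 = 10 + 2 = 12)
H(O) = 5 (H(O) = 3 + 2 = 5)
R(g) = -5/13 (R(g) = 5/(-13) = 5*(-1/13) = -5/13)
(46725 + R(q(-13)/224))/(35402 + 19532) = (46725 - 5/13)/(35402 + 19532) = (607420/13)/54934 = (607420/13)*(1/54934) = 2510/2951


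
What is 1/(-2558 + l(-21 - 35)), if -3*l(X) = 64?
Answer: -3/7738 ≈ -0.00038770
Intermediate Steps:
l(X) = -64/3 (l(X) = -1/3*64 = -64/3)
1/(-2558 + l(-21 - 35)) = 1/(-2558 - 64/3) = 1/(-7738/3) = -3/7738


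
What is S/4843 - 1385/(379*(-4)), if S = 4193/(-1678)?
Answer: 5624460351/6159927932 ≈ 0.91307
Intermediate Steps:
S = -4193/1678 (S = 4193*(-1/1678) = -4193/1678 ≈ -2.4988)
S/4843 - 1385/(379*(-4)) = -4193/1678/4843 - 1385/(379*(-4)) = -4193/1678*1/4843 - 1385/(-1516) = -4193/8126554 - 1385*(-1/1516) = -4193/8126554 + 1385/1516 = 5624460351/6159927932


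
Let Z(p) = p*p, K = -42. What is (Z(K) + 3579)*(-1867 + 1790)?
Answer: -411411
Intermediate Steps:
Z(p) = p**2
(Z(K) + 3579)*(-1867 + 1790) = ((-42)**2 + 3579)*(-1867 + 1790) = (1764 + 3579)*(-77) = 5343*(-77) = -411411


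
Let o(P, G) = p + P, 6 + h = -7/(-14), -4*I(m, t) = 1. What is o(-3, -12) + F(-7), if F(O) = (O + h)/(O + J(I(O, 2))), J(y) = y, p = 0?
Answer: -37/29 ≈ -1.2759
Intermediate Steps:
I(m, t) = -¼ (I(m, t) = -¼*1 = -¼)
h = -11/2 (h = -6 - 7/(-14) = -6 - 7*(-1/14) = -6 + ½ = -11/2 ≈ -5.5000)
F(O) = (-11/2 + O)/(-¼ + O) (F(O) = (O - 11/2)/(O - ¼) = (-11/2 + O)/(-¼ + O))
o(P, G) = P (o(P, G) = 0 + P = P)
o(-3, -12) + F(-7) = -3 + 2*(-11 + 2*(-7))/(-1 + 4*(-7)) = -3 + 2*(-11 - 14)/(-1 - 28) = -3 + 2*(-25)/(-29) = -3 + 2*(-1/29)*(-25) = -3 + 50/29 = -37/29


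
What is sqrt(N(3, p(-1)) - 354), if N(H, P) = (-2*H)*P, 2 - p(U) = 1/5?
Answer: 4*I*sqrt(570)/5 ≈ 19.1*I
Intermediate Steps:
p(U) = 9/5 (p(U) = 2 - 1/5 = 9/5)
N(H, P) = -2*H*P
sqrt(N(3, p(-1)) - 354) = sqrt(-2*3*9/5 - 354) = sqrt(-54/5 - 354) = sqrt(-1824/5) = 4*I*sqrt(570)/5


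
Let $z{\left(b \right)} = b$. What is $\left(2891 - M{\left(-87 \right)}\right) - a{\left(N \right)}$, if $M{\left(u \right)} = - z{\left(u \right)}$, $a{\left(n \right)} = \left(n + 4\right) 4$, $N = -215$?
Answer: $3648$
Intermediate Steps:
$a{\left(n \right)} = 16 + 4 n$ ($a{\left(n \right)} = \left(4 + n\right) 4 = 16 + 4 n$)
$M{\left(u \right)} = - u$
$\left(2891 - M{\left(-87 \right)}\right) - a{\left(N \right)} = \left(2891 - \left(-1\right) \left(-87\right)\right) - \left(16 + 4 \left(-215\right)\right) = \left(2891 - 87\right) - \left(16 - 860\right) = \left(2891 - 87\right) - -844 = 2804 + 844 = 3648$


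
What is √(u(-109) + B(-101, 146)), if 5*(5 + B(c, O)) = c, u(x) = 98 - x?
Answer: 3*√505/5 ≈ 13.483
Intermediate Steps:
B(c, O) = -5 + c/5
√(u(-109) + B(-101, 146)) = √((98 - 1*(-109)) + (-5 + (⅕)*(-101))) = √((98 + 109) + (-5 - 101/5)) = √(207 - 126/5) = √(909/5) = 3*√505/5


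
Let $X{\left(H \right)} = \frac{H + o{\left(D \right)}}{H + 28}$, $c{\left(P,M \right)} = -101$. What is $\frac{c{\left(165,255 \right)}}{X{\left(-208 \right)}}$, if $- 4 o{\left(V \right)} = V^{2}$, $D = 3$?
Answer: $- \frac{72720}{841} \approx -86.469$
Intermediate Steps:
$o{\left(V \right)} = - \frac{V^{2}}{4}$
$X{\left(H \right)} = \frac{- \frac{9}{4} + H}{28 + H}$ ($X{\left(H \right)} = \frac{H - \frac{3^{2}}{4}}{H + 28} = \frac{H - \frac{9}{4}}{28 + H} = \frac{- \frac{9}{4} + H}{28 + H}$)
$\frac{c{\left(165,255 \right)}}{X{\left(-208 \right)}} = - \frac{101}{\frac{1}{28 - 208} \left(- \frac{9}{4} - 208\right)} = - \frac{101}{\frac{1}{-180} \left(- \frac{841}{4}\right)} = - \frac{101}{\left(- \frac{1}{180}\right) \left(- \frac{841}{4}\right)} = - \frac{101}{\frac{841}{720}} = \left(-101\right) \frac{720}{841} = - \frac{72720}{841}$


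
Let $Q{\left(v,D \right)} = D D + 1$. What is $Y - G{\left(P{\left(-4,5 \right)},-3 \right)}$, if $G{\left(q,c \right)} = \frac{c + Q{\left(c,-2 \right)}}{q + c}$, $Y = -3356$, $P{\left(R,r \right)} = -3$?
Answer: $- \frac{10067}{3} \approx -3355.7$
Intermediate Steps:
$Q{\left(v,D \right)} = 1 + D^{2}$ ($Q{\left(v,D \right)} = D^{2} + 1 = 1 + D^{2}$)
$G{\left(q,c \right)} = \frac{5 + c}{c + q}$ ($G{\left(q,c \right)} = \frac{c + \left(1 + \left(-2\right)^{2}\right)}{q + c} = \frac{c + \left(1 + 4\right)}{c + q} = \frac{c + 5}{c + q} = \frac{5 + c}{c + q}$)
$Y - G{\left(P{\left(-4,5 \right)},-3 \right)} = -3356 - \frac{5 - 3}{-3 - 3} = -3356 - \frac{1}{-6} \cdot 2 = -3356 - \left(- \frac{1}{6}\right) 2 = -3356 - - \frac{1}{3} = -3356 + \frac{1}{3} = - \frac{10067}{3}$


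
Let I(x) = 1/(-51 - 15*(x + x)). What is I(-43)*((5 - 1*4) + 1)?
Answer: 2/1239 ≈ 0.0016142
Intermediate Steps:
I(x) = 1/(-51 - 30*x)
I(-43)*((5 - 1*4) + 1) = (-1/(51 + 30*(-43)))*((5 - 1*4) + 1) = (-1/(51 - 1290))*((5 - 4) + 1) = (-1/(-1239))*(1 + 1) = -1*(-1/1239)*2 = (1/1239)*2 = 2/1239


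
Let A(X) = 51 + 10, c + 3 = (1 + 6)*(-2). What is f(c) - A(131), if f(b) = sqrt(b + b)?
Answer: -61 + I*sqrt(34) ≈ -61.0 + 5.831*I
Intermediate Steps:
c = -17 (c = -3 + (1 + 6)*(-2) = -3 + 7*(-2) = -3 - 14 = -17)
f(b) = sqrt(2)*sqrt(b) (f(b) = sqrt(2*b) = sqrt(2)*sqrt(b))
A(X) = 61
f(c) - A(131) = sqrt(2)*sqrt(-17) - 1*61 = sqrt(2)*(I*sqrt(17)) - 61 = I*sqrt(34) - 61 = -61 + I*sqrt(34)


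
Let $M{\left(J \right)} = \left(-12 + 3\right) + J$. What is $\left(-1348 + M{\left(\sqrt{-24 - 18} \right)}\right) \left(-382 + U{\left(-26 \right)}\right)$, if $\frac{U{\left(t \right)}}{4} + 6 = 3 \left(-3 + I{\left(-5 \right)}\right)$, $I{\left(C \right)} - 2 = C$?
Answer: $648646 - 478 i \sqrt{42} \approx 6.4865 \cdot 10^{5} - 3097.8 i$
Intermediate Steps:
$I{\left(C \right)} = 2 + C$
$U{\left(t \right)} = -96$ ($U{\left(t \right)} = -24 + 4 \cdot 3 \left(-3 + \left(2 - 5\right)\right) = -24 + 4 \cdot 3 \left(-3 - 3\right) = -24 + 4 \cdot 3 \left(-6\right) = -24 + 4 \left(-18\right) = -24 - 72 = -96$)
$M{\left(J \right)} = -9 + J$
$\left(-1348 + M{\left(\sqrt{-24 - 18} \right)}\right) \left(-382 + U{\left(-26 \right)}\right) = \left(-1348 - \left(9 - \sqrt{-24 - 18}\right)\right) \left(-382 - 96\right) = \left(-1348 - \left(9 - \sqrt{-42}\right)\right) \left(-478\right) = \left(-1348 - \left(9 - i \sqrt{42}\right)\right) \left(-478\right) = \left(-1357 + i \sqrt{42}\right) \left(-478\right) = 648646 - 478 i \sqrt{42}$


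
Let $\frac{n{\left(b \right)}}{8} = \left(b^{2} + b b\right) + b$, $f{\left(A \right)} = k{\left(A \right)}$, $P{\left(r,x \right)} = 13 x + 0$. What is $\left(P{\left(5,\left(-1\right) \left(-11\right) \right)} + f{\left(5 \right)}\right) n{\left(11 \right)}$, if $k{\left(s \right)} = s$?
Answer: $299552$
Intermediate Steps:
$P{\left(r,x \right)} = 13 x$
$f{\left(A \right)} = A$
$n{\left(b \right)} = 8 b + 16 b^{2}$ ($n{\left(b \right)} = 8 \left(\left(b^{2} + b b\right) + b\right) = 8 \left(\left(b^{2} + b^{2}\right) + b\right) = 8 \left(2 b^{2} + b\right) = 8 \left(b + 2 b^{2}\right) = 8 b + 16 b^{2}$)
$\left(P{\left(5,\left(-1\right) \left(-11\right) \right)} + f{\left(5 \right)}\right) n{\left(11 \right)} = \left(13 \left(\left(-1\right) \left(-11\right)\right) + 5\right) 8 \cdot 11 \left(1 + 2 \cdot 11\right) = \left(13 \cdot 11 + 5\right) 8 \cdot 11 \left(1 + 22\right) = \left(143 + 5\right) 8 \cdot 11 \cdot 23 = 148 \cdot 2024 = 299552$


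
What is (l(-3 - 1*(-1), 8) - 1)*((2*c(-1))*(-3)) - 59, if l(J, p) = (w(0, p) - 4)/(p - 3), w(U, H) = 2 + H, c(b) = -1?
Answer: -289/5 ≈ -57.800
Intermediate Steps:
l(J, p) = (-2 + p)/(-3 + p) (l(J, p) = ((2 + p) - 4)/(p - 3) = (-2 + p)/(-3 + p))
(l(-3 - 1*(-1), 8) - 1)*((2*c(-1))*(-3)) - 59 = ((-2 + 8)/(-3 + 8) - 1)*((2*(-1))*(-3)) - 59 = (6/5 - 1)*(-2*(-3)) - 59 = ((⅕)*6 - 1)*6 - 59 = (6/5 - 1)*6 - 59 = (⅕)*6 - 59 = 6/5 - 59 = -289/5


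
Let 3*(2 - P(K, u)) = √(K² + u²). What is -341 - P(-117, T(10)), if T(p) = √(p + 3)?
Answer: -343 + √13702/3 ≈ -303.98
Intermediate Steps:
T(p) = √(3 + p)
P(K, u) = 2 - √(K² + u²)/3
-341 - P(-117, T(10)) = -341 - (2 - √((-117)² + (√(3 + 10))²)/3) = -341 - (2 - √(13689 + (√13)²)/3) = -341 - (2 - √(13689 + 13)/3) = -341 - (2 - √13702/3) = -341 + (-2 + √13702/3) = -343 + √13702/3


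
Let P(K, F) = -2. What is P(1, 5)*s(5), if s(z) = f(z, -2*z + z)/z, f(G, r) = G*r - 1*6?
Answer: 62/5 ≈ 12.400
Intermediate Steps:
f(G, r) = -6 + G*r (f(G, r) = G*r - 6 = -6 + G*r)
s(z) = (-6 - z**2)/z (s(z) = (-6 + z*(-2*z + z))/z = (-6 + z*(-z))/z = (-6 - z**2)/z)
P(1, 5)*s(5) = -2*(-1*5 - 6/5) = -2*(-5 - 6*1/5) = -2*(-5 - 6/5) = -2*(-31/5) = 62/5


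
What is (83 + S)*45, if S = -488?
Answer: -18225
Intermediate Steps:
(83 + S)*45 = (83 - 488)*45 = -405*45 = -18225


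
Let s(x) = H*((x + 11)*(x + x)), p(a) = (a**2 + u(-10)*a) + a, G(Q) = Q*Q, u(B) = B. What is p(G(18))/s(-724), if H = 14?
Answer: 3645/516212 ≈ 0.0070610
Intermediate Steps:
G(Q) = Q**2
p(a) = a**2 - 9*a (p(a) = (a**2 - 10*a) + a = a**2 - 9*a)
s(x) = 28*x*(11 + x) (s(x) = 14*((x + 11)*(x + x)) = 14*((11 + x)*(2*x)) = 14*(2*x*(11 + x)) = 28*x*(11 + x))
p(G(18))/s(-724) = (18**2*(-9 + 18**2))/((28*(-724)*(11 - 724))) = (324*(-9 + 324))/((28*(-724)*(-713))) = (324*315)/14453936 = 102060*(1/14453936) = 3645/516212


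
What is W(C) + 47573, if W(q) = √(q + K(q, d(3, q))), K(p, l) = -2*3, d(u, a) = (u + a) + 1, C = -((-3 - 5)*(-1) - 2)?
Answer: 47573 + 2*I*√3 ≈ 47573.0 + 3.4641*I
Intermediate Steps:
C = -6 (C = -(-8*(-1) - 2) = -(8 - 2) = -1*6 = -6)
d(u, a) = 1 + a + u (d(u, a) = (a + u) + 1 = 1 + a + u)
K(p, l) = -6
W(q) = √(-6 + q) (W(q) = √(q - 6) = √(-6 + q))
W(C) + 47573 = √(-6 - 6) + 47573 = √(-12) + 47573 = 2*I*√3 + 47573 = 47573 + 2*I*√3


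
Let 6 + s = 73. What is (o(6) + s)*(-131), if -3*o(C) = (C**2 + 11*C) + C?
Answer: -4061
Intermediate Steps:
s = 67 (s = -6 + 73 = 67)
o(C) = -4*C - C**2/3 (o(C) = -((C**2 + 11*C) + C)/3 = -(C**2 + 12*C)/3 = -4*C - C**2/3)
(o(6) + s)*(-131) = (-1/3*6*(12 + 6) + 67)*(-131) = (-1/3*6*18 + 67)*(-131) = (-36 + 67)*(-131) = 31*(-131) = -4061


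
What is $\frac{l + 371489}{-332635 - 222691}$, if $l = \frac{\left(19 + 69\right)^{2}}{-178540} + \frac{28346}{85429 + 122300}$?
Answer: $- \frac{3444440895659801}{5148973739581290} \approx -0.66896$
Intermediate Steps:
$l = \frac{863060366}{9271983915}$ ($l = 88^{2} \left(- \frac{1}{178540}\right) + \frac{28346}{207729} = 7744 \left(- \frac{1}{178540}\right) + 28346 \cdot \frac{1}{207729} = - \frac{1936}{44635} + \frac{28346}{207729} = \frac{863060366}{9271983915} \approx 0.093083$)
$\frac{l + 371489}{-332635 - 222691} = \frac{\frac{863060366}{9271983915} + 371489}{-332635 - 222691} = \frac{3444440895659801}{9271983915 \left(-555326\right)} = \frac{3444440895659801}{9271983915} \left(- \frac{1}{555326}\right) = - \frac{3444440895659801}{5148973739581290}$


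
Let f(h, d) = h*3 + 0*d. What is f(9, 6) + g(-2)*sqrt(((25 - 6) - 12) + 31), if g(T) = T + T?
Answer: 27 - 4*sqrt(38) ≈ 2.3423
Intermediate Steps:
g(T) = 2*T
f(h, d) = 3*h (f(h, d) = 3*h + 0 = 3*h)
f(9, 6) + g(-2)*sqrt(((25 - 6) - 12) + 31) = 3*9 + (2*(-2))*sqrt(((25 - 6) - 12) + 31) = 27 - 4*sqrt((19 - 12) + 31) = 27 - 4*sqrt(7 + 31) = 27 - 4*sqrt(38)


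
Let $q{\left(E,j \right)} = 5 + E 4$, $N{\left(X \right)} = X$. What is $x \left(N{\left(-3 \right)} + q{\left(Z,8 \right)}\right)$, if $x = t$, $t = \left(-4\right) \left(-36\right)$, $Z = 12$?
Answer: $7200$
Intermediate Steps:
$t = 144$
$x = 144$
$q{\left(E,j \right)} = 5 + 4 E$
$x \left(N{\left(-3 \right)} + q{\left(Z,8 \right)}\right) = 144 \left(-3 + \left(5 + 4 \cdot 12\right)\right) = 144 \left(-3 + \left(5 + 48\right)\right) = 144 \left(-3 + 53\right) = 144 \cdot 50 = 7200$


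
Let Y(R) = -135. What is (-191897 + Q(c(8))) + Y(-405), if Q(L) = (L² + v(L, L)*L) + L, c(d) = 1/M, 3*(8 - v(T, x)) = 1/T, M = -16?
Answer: -147481261/768 ≈ -1.9203e+5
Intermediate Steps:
v(T, x) = 8 - 1/(3*T)
c(d) = -1/16 (c(d) = 1/(-16) = -1/16)
Q(L) = L + L² + L*(8 - 1/(3*L)) (Q(L) = (L² + (8 - 1/(3*L))*L) + L = (L² + L*(8 - 1/(3*L))) + L = L + L² + L*(8 - 1/(3*L)))
(-191897 + Q(c(8))) + Y(-405) = (-191897 + (-⅓ + (-1/16)² + 9*(-1/16))) - 135 = (-191897 + (-⅓ + 1/256 - 9/16)) - 135 = (-191897 - 685/768) - 135 = -147377581/768 - 135 = -147481261/768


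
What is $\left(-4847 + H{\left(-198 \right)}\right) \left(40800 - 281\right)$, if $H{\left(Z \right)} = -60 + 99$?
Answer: $-194815352$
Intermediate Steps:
$H{\left(Z \right)} = 39$
$\left(-4847 + H{\left(-198 \right)}\right) \left(40800 - 281\right) = \left(-4847 + 39\right) \left(40800 - 281\right) = \left(-4808\right) 40519 = -194815352$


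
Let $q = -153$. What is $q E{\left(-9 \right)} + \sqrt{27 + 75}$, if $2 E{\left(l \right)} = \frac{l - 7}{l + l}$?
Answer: $-68 + \sqrt{102} \approx -57.901$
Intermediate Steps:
$E{\left(l \right)} = \frac{-7 + l}{4 l}$ ($E{\left(l \right)} = \frac{\left(l - 7\right) \frac{1}{l + l}}{2} = \frac{\left(-7 + l\right) \frac{1}{2 l}}{2} = \frac{\frac{1}{2} \frac{1}{l} \left(-7 + l\right)}{2} = \frac{-7 + l}{4 l}$)
$q E{\left(-9 \right)} + \sqrt{27 + 75} = - 153 \frac{-7 - 9}{4 \left(-9\right)} + \sqrt{27 + 75} = - 153 \cdot \frac{1}{4} \left(- \frac{1}{9}\right) \left(-16\right) + \sqrt{102} = \left(-153\right) \frac{4}{9} + \sqrt{102} = -68 + \sqrt{102}$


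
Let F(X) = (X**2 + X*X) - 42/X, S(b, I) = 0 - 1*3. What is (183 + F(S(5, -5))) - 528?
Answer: -313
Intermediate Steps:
S(b, I) = -3 (S(b, I) = 0 - 3 = -3)
F(X) = -42/X + 2*X**2 (F(X) = (X**2 + X**2) - 42/X = 2*X**2 - 42/X = -42/X + 2*X**2)
(183 + F(S(5, -5))) - 528 = (183 + 2*(-21 + (-3)**3)/(-3)) - 528 = (183 + 2*(-1/3)*(-21 - 27)) - 528 = (183 + 2*(-1/3)*(-48)) - 528 = (183 + 32) - 528 = 215 - 528 = -313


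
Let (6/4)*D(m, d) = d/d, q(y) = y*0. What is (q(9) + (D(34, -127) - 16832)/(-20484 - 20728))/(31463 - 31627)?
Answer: -25247/10138152 ≈ -0.0024903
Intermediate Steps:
q(y) = 0
D(m, d) = 2/3 (D(m, d) = 2*(d/d)/3 = (2/3)*1 = 2/3)
(q(9) + (D(34, -127) - 16832)/(-20484 - 20728))/(31463 - 31627) = (0 + (2/3 - 16832)/(-20484 - 20728))/(31463 - 31627) = (0 - 50494/3/(-41212))/(-164) = (0 - 50494/3*(-1/41212))*(-1/164) = (0 + 25247/61818)*(-1/164) = (25247/61818)*(-1/164) = -25247/10138152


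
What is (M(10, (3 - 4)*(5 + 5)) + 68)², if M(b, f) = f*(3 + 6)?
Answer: 484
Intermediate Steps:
M(b, f) = 9*f (M(b, f) = f*9 = 9*f)
(M(10, (3 - 4)*(5 + 5)) + 68)² = (9*((3 - 4)*(5 + 5)) + 68)² = (9*(-1*10) + 68)² = (9*(-10) + 68)² = (-90 + 68)² = (-22)² = 484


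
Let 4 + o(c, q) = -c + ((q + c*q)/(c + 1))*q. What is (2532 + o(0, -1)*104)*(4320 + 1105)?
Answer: 12043500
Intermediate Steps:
o(c, q) = -4 - c + q*(q + c*q)/(1 + c) (o(c, q) = -4 + (-c + ((q + c*q)/(c + 1))*q) = -4 + (-c + ((q + c*q)/(1 + c))*q) = -4 + (-c + q*(q + c*q)/(1 + c)) = -4 - c + q*(q + c*q)/(1 + c))
(2532 + o(0, -1)*104)*(4320 + 1105) = (2532 + (-4 + (-1)**2 - 1*0)*104)*(4320 + 1105) = (2532 + (-4 + 1 + 0)*104)*5425 = (2532 - 3*104)*5425 = (2532 - 312)*5425 = 2220*5425 = 12043500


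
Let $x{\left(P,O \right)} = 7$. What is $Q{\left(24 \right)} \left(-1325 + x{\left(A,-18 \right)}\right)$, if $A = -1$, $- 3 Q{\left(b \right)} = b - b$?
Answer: $0$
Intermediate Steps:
$Q{\left(b \right)} = 0$ ($Q{\left(b \right)} = - \frac{b - b}{3} = \left(- \frac{1}{3}\right) 0 = 0$)
$Q{\left(24 \right)} \left(-1325 + x{\left(A,-18 \right)}\right) = 0 \left(-1325 + 7\right) = 0 \left(-1318\right) = 0$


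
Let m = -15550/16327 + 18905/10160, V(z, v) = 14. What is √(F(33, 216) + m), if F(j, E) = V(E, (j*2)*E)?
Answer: √1025578397853707/8294116 ≈ 3.8611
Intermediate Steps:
m = 30134787/33176464 (m = -15550*1/16327 + 18905*(1/10160) = -15550/16327 + 3781/2032 = 30134787/33176464 ≈ 0.90832)
F(j, E) = 14
√(F(33, 216) + m) = √(14 + 30134787/33176464) = √(494605283/33176464) = √1025578397853707/8294116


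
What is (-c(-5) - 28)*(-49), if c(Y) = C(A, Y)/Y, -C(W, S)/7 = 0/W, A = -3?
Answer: 1372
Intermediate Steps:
C(W, S) = 0 (C(W, S) = -0/W = -7*0 = 0)
c(Y) = 0 (c(Y) = 0/Y = 0)
(-c(-5) - 28)*(-49) = (-1*0 - 28)*(-49) = (0 - 28)*(-49) = -28*(-49) = 1372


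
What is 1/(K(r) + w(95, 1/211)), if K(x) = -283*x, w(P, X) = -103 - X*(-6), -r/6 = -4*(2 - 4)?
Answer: 211/2844497 ≈ 7.4178e-5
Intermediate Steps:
r = -48 (r = -(-24)*(2 - 4) = -(-24)*(-2) = -6*8 = -48)
w(P, X) = -103 + 6*X (w(P, X) = -103 - (-6)*X = -103 + 6*X)
1/(K(r) + w(95, 1/211)) = 1/(-283*(-48) + (-103 + 6/211)) = 1/(13584 + (-103 + 6*(1/211))) = 1/(13584 + (-103 + 6/211)) = 1/(13584 - 21727/211) = 1/(2844497/211) = 211/2844497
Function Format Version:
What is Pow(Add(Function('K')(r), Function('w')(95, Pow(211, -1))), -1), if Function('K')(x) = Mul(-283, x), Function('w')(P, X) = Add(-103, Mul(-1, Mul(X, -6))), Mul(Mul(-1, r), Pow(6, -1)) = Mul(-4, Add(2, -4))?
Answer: Rational(211, 2844497) ≈ 7.4178e-5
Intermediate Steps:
r = -48 (r = Mul(-6, Mul(-4, Add(2, -4))) = Mul(-6, Mul(-4, -2)) = Mul(-6, 8) = -48)
Function('w')(P, X) = Add(-103, Mul(6, X)) (Function('w')(P, X) = Add(-103, Mul(-1, Mul(-6, X))) = Add(-103, Mul(6, X)))
Pow(Add(Function('K')(r), Function('w')(95, Pow(211, -1))), -1) = Pow(Add(Mul(-283, -48), Add(-103, Mul(6, Pow(211, -1)))), -1) = Pow(Add(13584, Add(-103, Mul(6, Rational(1, 211)))), -1) = Pow(Add(13584, Add(-103, Rational(6, 211))), -1) = Pow(Add(13584, Rational(-21727, 211)), -1) = Pow(Rational(2844497, 211), -1) = Rational(211, 2844497)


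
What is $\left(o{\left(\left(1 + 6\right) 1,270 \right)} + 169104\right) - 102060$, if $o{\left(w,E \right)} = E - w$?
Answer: $67307$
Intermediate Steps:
$\left(o{\left(\left(1 + 6\right) 1,270 \right)} + 169104\right) - 102060 = \left(\left(270 - \left(1 + 6\right) 1\right) + 169104\right) - 102060 = \left(\left(270 - 7 \cdot 1\right) + 169104\right) - 102060 = \left(\left(270 - 7\right) + 169104\right) - 102060 = \left(263 + 169104\right) - 102060 = 169367 - 102060 = 67307$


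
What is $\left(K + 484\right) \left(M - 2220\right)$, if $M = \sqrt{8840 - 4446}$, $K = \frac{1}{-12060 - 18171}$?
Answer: $- \frac{10827534220}{10077} + \frac{190213439 \sqrt{26}}{30231} \approx -1.0424 \cdot 10^{6}$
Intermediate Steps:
$K = - \frac{1}{30231}$ ($K = \frac{1}{-30231} = - \frac{1}{30231} \approx -3.3079 \cdot 10^{-5}$)
$M = 13 \sqrt{26}$ ($M = \sqrt{4394} = 13 \sqrt{26} \approx 66.287$)
$\left(K + 484\right) \left(M - 2220\right) = \left(- \frac{1}{30231} + 484\right) \left(13 \sqrt{26} - 2220\right) = \frac{14631803 \left(-2220 + 13 \sqrt{26}\right)}{30231} = - \frac{10827534220}{10077} + \frac{190213439 \sqrt{26}}{30231}$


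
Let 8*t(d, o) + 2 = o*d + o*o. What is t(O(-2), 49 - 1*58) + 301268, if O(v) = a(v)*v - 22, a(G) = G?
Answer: 2410385/8 ≈ 3.0130e+5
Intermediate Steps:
O(v) = -22 + v² (O(v) = v*v - 22 = v² - 22 = -22 + v²)
t(d, o) = -¼ + o²/8 + d*o/8 (t(d, o) = -¼ + (o*d + o*o)/8 = -¼ + (d*o + o²)/8 = -¼ + (o² + d*o)/8 = -¼ + (o²/8 + d*o/8) = -¼ + o²/8 + d*o/8)
t(O(-2), 49 - 1*58) + 301268 = (-¼ + (49 - 1*58)²/8 + (-22 + (-2)²)*(49 - 1*58)/8) + 301268 = (-¼ + (49 - 58)²/8 + (-22 + 4)*(49 - 58)/8) + 301268 = (-¼ + (⅛)*(-9)² + (⅛)*(-18)*(-9)) + 301268 = (-¼ + (⅛)*81 + 81/4) + 301268 = (-¼ + 81/8 + 81/4) + 301268 = 241/8 + 301268 = 2410385/8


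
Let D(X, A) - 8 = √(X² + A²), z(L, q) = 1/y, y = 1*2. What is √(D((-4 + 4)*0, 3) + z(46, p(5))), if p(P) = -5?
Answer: √46/2 ≈ 3.3912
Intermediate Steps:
y = 2
z(L, q) = ½ (z(L, q) = 1/2 = ½)
D(X, A) = 8 + √(A² + X²) (D(X, A) = 8 + √(X² + A²) = 8 + √(A² + X²))
√(D((-4 + 4)*0, 3) + z(46, p(5))) = √((8 + √(3² + ((-4 + 4)*0)²)) + ½) = √((8 + √(9 + (0*0)²)) + ½) = √((8 + √(9 + 0²)) + ½) = √((8 + √(9 + 0)) + ½) = √((8 + √9) + ½) = √((8 + 3) + ½) = √(11 + ½) = √(23/2) = √46/2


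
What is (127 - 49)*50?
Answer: 3900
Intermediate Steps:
(127 - 49)*50 = 78*50 = 3900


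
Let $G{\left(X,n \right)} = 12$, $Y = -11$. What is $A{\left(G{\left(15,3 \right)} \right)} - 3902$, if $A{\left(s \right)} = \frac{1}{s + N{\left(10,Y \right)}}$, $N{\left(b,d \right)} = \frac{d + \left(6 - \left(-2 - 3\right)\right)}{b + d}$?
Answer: $- \frac{46823}{12} \approx -3901.9$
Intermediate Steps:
$N{\left(b,d \right)} = \frac{11 + d}{b + d}$ ($N{\left(b,d \right)} = \frac{d + \left(6 - -5\right)}{b + d} = \frac{d + \left(6 + 5\right)}{b + d} = \frac{d + 11}{b + d} = \frac{11 + d}{b + d}$)
$A{\left(s \right)} = \frac{1}{s}$ ($A{\left(s \right)} = \frac{1}{s + \frac{11 - 11}{10 - 11}} = \frac{1}{s + \frac{1}{-1} \cdot 0} = \frac{1}{s - 0} = \frac{1}{s + 0} = \frac{1}{s}$)
$A{\left(G{\left(15,3 \right)} \right)} - 3902 = \frac{1}{12} - 3902 = - \frac{46823}{12}$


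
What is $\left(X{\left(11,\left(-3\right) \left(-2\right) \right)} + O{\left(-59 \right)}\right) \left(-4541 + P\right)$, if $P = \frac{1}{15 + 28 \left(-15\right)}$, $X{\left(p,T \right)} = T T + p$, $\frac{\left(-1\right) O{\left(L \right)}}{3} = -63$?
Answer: $- \frac{434029016}{405} \approx -1.0717 \cdot 10^{6}$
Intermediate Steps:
$O{\left(L \right)} = 189$ ($O{\left(L \right)} = \left(-3\right) \left(-63\right) = 189$)
$X{\left(p,T \right)} = p + T^{2}$ ($X{\left(p,T \right)} = T^{2} + p = p + T^{2}$)
$P = - \frac{1}{405}$ ($P = \frac{1}{15 - 420} = \frac{1}{-405} = - \frac{1}{405} \approx -0.0024691$)
$\left(X{\left(11,\left(-3\right) \left(-2\right) \right)} + O{\left(-59 \right)}\right) \left(-4541 + P\right) = \left(\left(11 + \left(\left(-3\right) \left(-2\right)\right)^{2}\right) + 189\right) \left(-4541 - \frac{1}{405}\right) = \left(\left(11 + 6^{2}\right) + 189\right) \left(- \frac{1839106}{405}\right) = \left(\left(11 + 36\right) + 189\right) \left(- \frac{1839106}{405}\right) = \left(47 + 189\right) \left(- \frac{1839106}{405}\right) = 236 \left(- \frac{1839106}{405}\right) = - \frac{434029016}{405}$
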